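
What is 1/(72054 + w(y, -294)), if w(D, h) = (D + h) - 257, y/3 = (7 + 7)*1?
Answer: 1/71545 ≈ 1.3977e-5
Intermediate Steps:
y = 42 (y = 3*((7 + 7)*1) = 3*(14*1) = 3*14 = 42)
w(D, h) = -257 + D + h
1/(72054 + w(y, -294)) = 1/(72054 + (-257 + 42 - 294)) = 1/(72054 - 509) = 1/71545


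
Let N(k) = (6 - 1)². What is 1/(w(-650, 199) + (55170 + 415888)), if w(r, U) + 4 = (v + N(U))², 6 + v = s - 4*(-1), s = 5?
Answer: 1/471838 ≈ 2.1194e-6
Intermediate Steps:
N(k) = 25 (N(k) = 5² = 25)
v = 3 (v = -6 + (5 - 4*(-1)) = -6 + (5 + 4) = -6 + 9 = 3)
w(r, U) = 780 (w(r, U) = -4 + (3 + 25)² = -4 + 28² = -4 + 784 = 780)
1/(w(-650, 199) + (55170 + 415888)) = 1/(780 + (55170 + 415888)) = 1/(780 + 471058) = 1/471838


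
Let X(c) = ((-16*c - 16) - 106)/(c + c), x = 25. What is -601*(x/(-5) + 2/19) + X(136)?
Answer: 7579617/2584 ≈ 2933.3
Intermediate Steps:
X(c) = (-122 - 16*c)/(2*c) (X(c) = ((-16 - 16*c) - 106)/((2*c)) = (-122 - 16*c)*(1/(2*c)) = (-122 - 16*c)/(2*c))
-601*(x/(-5) + 2/19) + X(136) = -601*(25/(-5) + 2/19) + (-8 - 61/136) = -601*(25*(-⅕) + 2*(1/19)) + (-8 - 61*1/136) = -601*(-5 + 2/19) + (-8 - 61/136) = -601*(-93/19) - 1149/136 = 55893/19 - 1149/136 = 7579617/2584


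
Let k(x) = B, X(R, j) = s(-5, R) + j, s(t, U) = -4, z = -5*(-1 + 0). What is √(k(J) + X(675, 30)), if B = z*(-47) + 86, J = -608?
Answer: I*√123 ≈ 11.091*I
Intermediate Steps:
z = 5 (z = -5*(-1) = 5)
X(R, j) = -4 + j
B = -149 (B = 5*(-47) + 86 = -235 + 86 = -149)
k(x) = -149
√(k(J) + X(675, 30)) = √(-149 + (-4 + 30)) = √(-149 + 26) = √(-123) = I*√123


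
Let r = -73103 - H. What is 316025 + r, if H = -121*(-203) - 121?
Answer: 218480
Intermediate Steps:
H = 24442 (H = 24563 - 121 = 24442)
r = -97545 (r = -73103 - 1*24442 = -73103 - 24442 = -97545)
316025 + r = 316025 - 97545 = 218480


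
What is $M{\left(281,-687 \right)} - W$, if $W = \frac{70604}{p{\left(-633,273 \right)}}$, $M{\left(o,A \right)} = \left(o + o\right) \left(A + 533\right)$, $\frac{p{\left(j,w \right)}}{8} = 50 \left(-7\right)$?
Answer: $- \frac{60565949}{700} \approx -86523.0$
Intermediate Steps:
$p{\left(j,w \right)} = -2800$ ($p{\left(j,w \right)} = 8 \cdot 50 \left(-7\right) = 8 \left(-350\right) = -2800$)
$M{\left(o,A \right)} = 2 o \left(533 + A\right)$
$W = - \frac{17651}{700}$ ($W = \frac{70604}{-2800} = 70604 \left(- \frac{1}{2800}\right) = - \frac{17651}{700} \approx -25.216$)
$M{\left(281,-687 \right)} - W = 2 \cdot 281 \left(533 - 687\right) - - \frac{17651}{700} = 2 \cdot 281 \left(-154\right) + \frac{17651}{700} = -86548 + \frac{17651}{700} = - \frac{60565949}{700}$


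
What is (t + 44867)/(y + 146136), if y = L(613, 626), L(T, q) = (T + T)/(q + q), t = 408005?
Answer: 283497872/91481749 ≈ 3.0990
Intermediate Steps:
L(T, q) = T/q (L(T, q) = (2*T)/((2*q)) = (2*T)*(1/(2*q)) = T/q)
y = 613/626 ≈ 0.97923
(t + 44867)/(y + 146136) = (408005 + 44867)/(613/626 + 146136) = 452872/(91481749/626) = 452872*(626/91481749) = 283497872/91481749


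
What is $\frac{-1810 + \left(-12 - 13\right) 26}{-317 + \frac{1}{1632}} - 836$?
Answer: $- \frac{428484028}{517343} \approx -828.24$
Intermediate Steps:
$\frac{-1810 + \left(-12 - 13\right) 26}{-317 + \frac{1}{1632}} - 836 = \frac{-1810 - 650}{-317 + \frac{1}{1632}} - 836 = \frac{-1810 - 650}{- \frac{517343}{1632}} - 836 = \left(-2460\right) \left(- \frac{1632}{517343}\right) - 836 = \frac{4014720}{517343} - 836 = - \frac{428484028}{517343}$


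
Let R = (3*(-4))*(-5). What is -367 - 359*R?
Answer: -21907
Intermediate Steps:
R = 60 (R = -12*(-5) = 60)
-367 - 359*R = -367 - 359*60 = -367 - 21540 = -21907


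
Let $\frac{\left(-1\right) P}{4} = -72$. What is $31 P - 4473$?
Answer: $4455$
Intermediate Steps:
$P = 288$ ($P = \left(-4\right) \left(-72\right) = 288$)
$31 P - 4473 = 31 \cdot 288 - 4473 = 8928 - 4473 = 4455$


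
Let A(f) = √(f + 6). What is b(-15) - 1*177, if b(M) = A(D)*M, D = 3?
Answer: -222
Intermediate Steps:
A(f) = √(6 + f)
b(M) = 3*M (b(M) = √(6 + 3)*M = √9*M = 3*M)
b(-15) - 1*177 = 3*(-15) - 1*177 = -45 - 177 = -222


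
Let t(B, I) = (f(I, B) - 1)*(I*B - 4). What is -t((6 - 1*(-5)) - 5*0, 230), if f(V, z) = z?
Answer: -25260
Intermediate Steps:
t(B, I) = (-1 + B)*(-4 + B*I) (t(B, I) = (B - 1)*(I*B - 4) = (-1 + B)*(B*I - 4) = (-1 + B)*(-4 + B*I))
-t((6 - 1*(-5)) - 5*0, 230) = -(4 - 4*((6 - 1*(-5)) - 5*0) + 230*((6 - 1*(-5)) - 5*0)² - 1*((6 - 1*(-5)) - 5*0)*230) = -(4 - 4*((6 + 5) + 0) + 230*((6 + 5) + 0)² - 1*((6 + 5) + 0)*230) = -(4 - 4*(11 + 0) + 230*(11 + 0)² - 1*(11 + 0)*230) = -(4 - 4*11 + 230*11² - 1*11*230) = -(4 - 44 + 230*121 - 2530) = -(4 - 44 + 27830 - 2530) = -1*25260 = -25260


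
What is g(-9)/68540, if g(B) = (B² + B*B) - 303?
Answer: -141/68540 ≈ -0.0020572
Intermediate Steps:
g(B) = -303 + 2*B² (g(B) = (B² + B²) - 303 = 2*B² - 303 = -303 + 2*B²)
g(-9)/68540 = (-303 + 2*(-9)²)/68540 = (-303 + 2*81)*(1/68540) = (-303 + 162)*(1/68540) = -141*1/68540 = -141/68540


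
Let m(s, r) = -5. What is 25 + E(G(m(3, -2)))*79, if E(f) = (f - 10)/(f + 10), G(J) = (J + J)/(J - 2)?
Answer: -137/4 ≈ -34.250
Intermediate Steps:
G(J) = 2*J/(-2 + J) (G(J) = (2*J)/(-2 + J) = 2*J/(-2 + J))
E(f) = (-10 + f)/(10 + f)
25 + E(G(m(3, -2)))*79 = 25 + ((-10 + 2*(-5)/(-2 - 5))/(10 + 2*(-5)/(-2 - 5)))*79 = 25 + ((-10 + 2*(-5)/(-7))/(10 + 2*(-5)/(-7)))*79 = 25 + ((-10 + 2*(-5)*(-1/7))/(10 + 2*(-5)*(-1/7)))*79 = 25 + ((-10 + 10/7)/(10 + 10/7))*79 = 25 + (-60/7/(80/7))*79 = 25 + ((7/80)*(-60/7))*79 = 25 - 3/4*79 = 25 - 237/4 = -137/4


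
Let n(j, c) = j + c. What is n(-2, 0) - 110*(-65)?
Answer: 7148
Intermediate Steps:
n(j, c) = c + j
n(-2, 0) - 110*(-65) = (0 - 2) - 110*(-65) = -2 + 7150 = 7148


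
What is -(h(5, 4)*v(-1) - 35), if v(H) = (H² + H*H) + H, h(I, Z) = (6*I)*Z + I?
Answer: -90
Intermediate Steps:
h(I, Z) = I + 6*I*Z (h(I, Z) = 6*I*Z + I = I + 6*I*Z)
v(H) = H + 2*H² (v(H) = (H² + H²) + H = 2*H² + H = H + 2*H²)
-(h(5, 4)*v(-1) - 35) = -((5*(1 + 6*4))*(-(1 + 2*(-1))) - 35) = -((5*(1 + 24))*(-(1 - 2)) - 35) = -((5*25)*(-1*(-1)) - 35) = -(125*1 - 35) = -(125 - 35) = -1*90 = -90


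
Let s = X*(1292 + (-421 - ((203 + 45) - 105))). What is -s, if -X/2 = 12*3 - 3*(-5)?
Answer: 74256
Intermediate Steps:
X = -102 (X = -2*(12*3 - 3*(-5)) = -2*(36 + 15) = -2*51 = -102)
s = -74256 (s = -102*(1292 + (-421 - ((203 + 45) - 105))) = -102*(1292 + (-421 - (248 - 105))) = -102*(1292 + (-421 - 1*143)) = -102*(1292 + (-421 - 143)) = -102*(1292 - 564) = -102*728 = -74256)
-s = -1*(-74256) = 74256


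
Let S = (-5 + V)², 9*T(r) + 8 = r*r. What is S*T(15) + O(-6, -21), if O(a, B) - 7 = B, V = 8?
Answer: 203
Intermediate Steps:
O(a, B) = 7 + B
T(r) = -8/9 + r²/9 (T(r) = -8/9 + (r*r)/9 = -8/9 + r²/9)
S = 9 (S = (-5 + 8)² = 3² = 9)
S*T(15) + O(-6, -21) = 9*(-8/9 + (⅑)*15²) + (7 - 21) = 9*(-8/9 + (⅑)*225) - 14 = 9*(-8/9 + 25) - 14 = 9*(217/9) - 14 = 217 - 14 = 203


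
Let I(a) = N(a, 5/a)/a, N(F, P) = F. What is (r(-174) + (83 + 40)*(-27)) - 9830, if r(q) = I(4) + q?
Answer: -13324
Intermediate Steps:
I(a) = 1 (I(a) = a/a = 1)
r(q) = 1 + q
(r(-174) + (83 + 40)*(-27)) - 9830 = ((1 - 174) + (83 + 40)*(-27)) - 9830 = (-173 + 123*(-27)) - 9830 = (-173 - 3321) - 9830 = -3494 - 9830 = -13324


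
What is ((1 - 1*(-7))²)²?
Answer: 4096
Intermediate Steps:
((1 - 1*(-7))²)² = ((1 + 7)²)² = (8²)² = 64² = 4096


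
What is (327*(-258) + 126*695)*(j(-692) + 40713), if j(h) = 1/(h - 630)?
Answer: 86223781170/661 ≈ 1.3044e+8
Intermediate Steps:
j(h) = 1/(-630 + h)
(327*(-258) + 126*695)*(j(-692) + 40713) = (327*(-258) + 126*695)*(1/(-630 - 692) + 40713) = (-84366 + 87570)*(1/(-1322) + 40713) = 3204*(-1/1322 + 40713) = 3204*(53822585/1322) = 86223781170/661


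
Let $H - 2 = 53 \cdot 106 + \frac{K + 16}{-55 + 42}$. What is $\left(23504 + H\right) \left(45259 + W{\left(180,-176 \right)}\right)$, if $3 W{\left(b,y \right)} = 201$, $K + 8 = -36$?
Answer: $\frac{17162236640}{13} \approx 1.3202 \cdot 10^{9}$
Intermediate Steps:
$K = -44$ ($K = -8 - 36 = -44$)
$W{\left(b,y \right)} = 67$ ($W{\left(b,y \right)} = \frac{1}{3} \cdot 201 = 67$)
$H = \frac{73088}{13}$ ($H = 2 + \left(53 \cdot 106 + \frac{-44 + 16}{-55 + 42}\right) = 2 + \left(5618 - \frac{28}{-13}\right) = 2 + \left(5618 - - \frac{28}{13}\right) = 2 + \left(5618 + \frac{28}{13}\right) = 2 + \frac{73062}{13} = \frac{73088}{13} \approx 5622.2$)
$\left(23504 + H\right) \left(45259 + W{\left(180,-176 \right)}\right) = \left(23504 + \frac{73088}{13}\right) \left(45259 + 67\right) = \frac{378640}{13} \cdot 45326 = \frac{17162236640}{13}$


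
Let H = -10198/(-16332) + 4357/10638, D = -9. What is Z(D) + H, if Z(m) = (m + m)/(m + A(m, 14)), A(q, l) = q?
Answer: 14724361/7239159 ≈ 2.0340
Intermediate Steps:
Z(m) = 1 (Z(m) = (m + m)/(m + m) = (2*m)/((2*m)) = (2*m)*(1/(2*m)) = 1)
H = 7485202/7239159 (H = -10198*(-1/16332) + 4357*(1/10638) = 5099/8166 + 4357/10638 = 7485202/7239159 ≈ 1.0340)
Z(D) + H = 1 + 7485202/7239159 = 14724361/7239159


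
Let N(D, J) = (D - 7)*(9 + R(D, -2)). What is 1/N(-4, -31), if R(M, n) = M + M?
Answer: -1/11 ≈ -0.090909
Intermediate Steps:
R(M, n) = 2*M
N(D, J) = (-7 + D)*(9 + 2*D) (N(D, J) = (D - 7)*(9 + 2*D) = (-7 + D)*(9 + 2*D))
1/N(-4, -31) = 1/(-63 - 5*(-4) + 2*(-4)²) = 1/(-63 + 20 + 2*16) = 1/(-63 + 20 + 32) = 1/(-11) = -1/11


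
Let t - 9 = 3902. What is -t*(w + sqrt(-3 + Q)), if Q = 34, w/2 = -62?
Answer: 484964 - 3911*sqrt(31) ≈ 4.6319e+5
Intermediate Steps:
w = -124 (w = 2*(-62) = -124)
t = 3911 (t = 9 + 3902 = 3911)
-t*(w + sqrt(-3 + Q)) = -3911*(-124 + sqrt(-3 + 34)) = -3911*(-124 + sqrt(31)) = -(-484964 + 3911*sqrt(31)) = 484964 - 3911*sqrt(31)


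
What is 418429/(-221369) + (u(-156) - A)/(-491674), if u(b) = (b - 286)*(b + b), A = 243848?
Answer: -5361115965/3201217109 ≈ -1.6747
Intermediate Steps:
u(b) = 2*b*(-286 + b) (u(b) = (-286 + b)*(2*b) = 2*b*(-286 + b))
418429/(-221369) + (u(-156) - A)/(-491674) = 418429/(-221369) + (2*(-156)*(-286 - 156) - 1*243848)/(-491674) = 418429*(-1/221369) + (2*(-156)*(-442) - 243848)*(-1/491674) = -418429/221369 + (137904 - 243848)*(-1/491674) = -418429/221369 - 105944*(-1/491674) = -418429/221369 + 3116/14461 = -5361115965/3201217109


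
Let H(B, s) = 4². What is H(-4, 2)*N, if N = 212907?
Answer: 3406512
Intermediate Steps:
H(B, s) = 16
H(-4, 2)*N = 16*212907 = 3406512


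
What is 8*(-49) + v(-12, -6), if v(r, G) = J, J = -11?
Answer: -403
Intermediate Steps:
v(r, G) = -11
8*(-49) + v(-12, -6) = 8*(-49) - 11 = -392 - 11 = -403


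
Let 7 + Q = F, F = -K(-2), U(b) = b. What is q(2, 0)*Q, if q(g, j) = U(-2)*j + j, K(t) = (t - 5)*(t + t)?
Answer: 0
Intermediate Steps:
K(t) = 2*t*(-5 + t) (K(t) = (-5 + t)*(2*t) = 2*t*(-5 + t))
q(g, j) = -j (q(g, j) = -2*j + j = -j)
F = -28 (F = -2*(-2)*(-5 - 2) = -2*(-2)*(-7) = -1*28 = -28)
Q = -35 (Q = -7 - 28 = -35)
q(2, 0)*Q = -1*0*(-35) = 0*(-35) = 0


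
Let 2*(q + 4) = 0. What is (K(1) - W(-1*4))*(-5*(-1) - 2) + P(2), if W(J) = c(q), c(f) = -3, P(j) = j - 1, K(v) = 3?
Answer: 19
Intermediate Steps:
q = -4 (q = -4 + (½)*0 = -4 + 0 = -4)
P(j) = -1 + j
W(J) = -3
(K(1) - W(-1*4))*(-5*(-1) - 2) + P(2) = (3 - 1*(-3))*(-5*(-1) - 2) + (-1 + 2) = (3 + 3)*(5 - 2) + 1 = 6*3 + 1 = 18 + 1 = 19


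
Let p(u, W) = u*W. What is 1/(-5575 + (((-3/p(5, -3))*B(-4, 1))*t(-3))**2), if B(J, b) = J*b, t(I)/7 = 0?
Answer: -1/5575 ≈ -0.00017937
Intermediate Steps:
t(I) = 0 (t(I) = 7*0 = 0)
p(u, W) = W*u
1/(-5575 + (((-3/p(5, -3))*B(-4, 1))*t(-3))**2) = 1/(-5575 + (((-3/((-3*5)))*(-4*1))*0)**2) = 1/(-5575 + ((-3/(-15)*(-4))*0)**2) = 1/(-5575 + ((-3*(-1/15)*(-4))*0)**2) = 1/(-5575 + (((1/5)*(-4))*0)**2) = 1/(-5575 + (-4/5*0)**2) = 1/(-5575 + 0**2) = 1/(-5575 + 0) = 1/(-5575) = -1/5575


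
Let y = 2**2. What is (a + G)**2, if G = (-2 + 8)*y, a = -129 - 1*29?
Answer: 17956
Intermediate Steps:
a = -158 (a = -129 - 29 = -158)
y = 4
G = 24 (G = (-2 + 8)*4 = 6*4 = 24)
(a + G)**2 = (-158 + 24)**2 = (-134)**2 = 17956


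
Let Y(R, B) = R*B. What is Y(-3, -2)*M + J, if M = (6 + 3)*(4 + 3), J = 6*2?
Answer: 390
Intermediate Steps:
J = 12
Y(R, B) = B*R
M = 63 (M = 9*7 = 63)
Y(-3, -2)*M + J = -2*(-3)*63 + 12 = 6*63 + 12 = 378 + 12 = 390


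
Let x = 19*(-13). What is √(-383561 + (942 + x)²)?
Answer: 2*√24866 ≈ 315.38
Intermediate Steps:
x = -247
√(-383561 + (942 + x)²) = √(-383561 + (942 - 247)²) = √(-383561 + 695²) = √(-383561 + 483025) = √99464 = 2*√24866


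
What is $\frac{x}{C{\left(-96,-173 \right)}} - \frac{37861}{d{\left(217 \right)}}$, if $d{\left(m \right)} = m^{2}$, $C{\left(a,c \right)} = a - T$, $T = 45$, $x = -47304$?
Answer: $\frac{740719885}{2213183} \approx 334.69$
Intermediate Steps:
$C{\left(a,c \right)} = -45 + a$ ($C{\left(a,c \right)} = a - 45 = -45 + a$)
$\frac{x}{C{\left(-96,-173 \right)}} - \frac{37861}{d{\left(217 \right)}} = - \frac{47304}{-45 - 96} - \frac{37861}{217^{2}} = - \frac{47304}{-141} - \frac{37861}{47089} = \left(-47304\right) \left(- \frac{1}{141}\right) - \frac{37861}{47089} = \frac{15768}{47} - \frac{37861}{47089} = \frac{740719885}{2213183}$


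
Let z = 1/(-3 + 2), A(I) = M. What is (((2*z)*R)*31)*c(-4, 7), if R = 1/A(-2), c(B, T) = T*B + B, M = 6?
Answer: 992/3 ≈ 330.67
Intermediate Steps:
A(I) = 6
c(B, T) = B + B*T (c(B, T) = B*T + B = B + B*T)
R = ⅙ (R = 1/6 = ⅙ ≈ 0.16667)
z = -1 (z = 1/(-1) = -1)
(((2*z)*R)*31)*c(-4, 7) = (((2*(-1))*(⅙))*31)*(-4*(1 + 7)) = (-2*⅙*31)*(-4*8) = -⅓*31*(-32) = -31/3*(-32) = 992/3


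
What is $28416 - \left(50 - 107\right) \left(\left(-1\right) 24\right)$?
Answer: $27048$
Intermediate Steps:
$28416 - \left(50 - 107\right) \left(\left(-1\right) 24\right) = 28416 - \left(-57\right) \left(-24\right) = 28416 - 1368 = 27048$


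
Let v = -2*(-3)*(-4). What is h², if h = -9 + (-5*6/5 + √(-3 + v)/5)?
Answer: 5598/25 - 18*I*√3 ≈ 223.92 - 31.177*I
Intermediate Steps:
v = -24 (v = 6*(-4) = -24)
h = -15 + 3*I*√3/5 (h = -9 + (-5*6/5 + √(-3 - 24)/5) = -9 + (-30*⅕ + √(-27)*(⅕)) = -9 + (-6 + (3*I*√3)*(⅕)) = -9 + (-6 + 3*I*√3/5) = -15 + 3*I*√3/5 ≈ -15.0 + 1.0392*I)
h² = (-15 + 3*I*√3/5)²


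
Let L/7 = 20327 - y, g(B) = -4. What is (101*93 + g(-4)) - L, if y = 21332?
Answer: 16424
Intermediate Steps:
L = -7035 (L = 7*(20327 - 1*21332) = 7*(20327 - 21332) = 7*(-1005) = -7035)
(101*93 + g(-4)) - L = (101*93 - 4) - 1*(-7035) = (9393 - 4) + 7035 = 9389 + 7035 = 16424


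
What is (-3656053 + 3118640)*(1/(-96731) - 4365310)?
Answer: 226928444176172343/96731 ≈ 2.3460e+12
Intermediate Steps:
(-3656053 + 3118640)*(1/(-96731) - 4365310) = -537413*(-1/96731 - 4365310) = -537413*(-422260801611/96731) = 226928444176172343/96731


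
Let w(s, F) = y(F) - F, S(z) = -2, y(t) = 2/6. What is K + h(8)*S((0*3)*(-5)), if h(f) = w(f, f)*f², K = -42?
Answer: 2818/3 ≈ 939.33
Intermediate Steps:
y(t) = ⅓ (y(t) = 2*(⅙) = ⅓)
w(s, F) = ⅓ - F
h(f) = f²*(⅓ - f) (h(f) = (⅓ - f)*f² = f²*(⅓ - f))
K + h(8)*S((0*3)*(-5)) = -42 + (8²*(⅓ - 1*8))*(-2) = -42 + (64*(⅓ - 8))*(-2) = -42 + (64*(-23/3))*(-2) = -42 - 1472/3*(-2) = -42 + 2944/3 = 2818/3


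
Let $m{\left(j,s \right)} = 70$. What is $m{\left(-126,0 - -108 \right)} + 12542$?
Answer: $12612$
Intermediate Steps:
$m{\left(-126,0 - -108 \right)} + 12542 = 70 + 12542 = 12612$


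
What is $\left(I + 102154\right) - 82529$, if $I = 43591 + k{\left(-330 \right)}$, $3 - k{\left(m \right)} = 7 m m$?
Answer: $-699081$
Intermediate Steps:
$k{\left(m \right)} = 3 - 7 m^{2}$ ($k{\left(m \right)} = 3 - 7 m m = 3 - 7 m^{2}$)
$I = -718706$ ($I = 43591 + \left(3 - 7 \left(-330\right)^{2}\right) = 43591 + \left(3 - 762300\right) = 43591 - 762297 = -718706$)
$\left(I + 102154\right) - 82529 = \left(-718706 + 102154\right) - 82529 = -616552 - 82529 = -699081$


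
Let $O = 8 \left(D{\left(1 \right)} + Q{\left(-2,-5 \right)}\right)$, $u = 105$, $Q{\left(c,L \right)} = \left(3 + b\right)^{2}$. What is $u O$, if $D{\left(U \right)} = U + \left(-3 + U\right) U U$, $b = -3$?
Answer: $-840$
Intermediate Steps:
$Q{\left(c,L \right)} = 0$ ($Q{\left(c,L \right)} = \left(3 - 3\right)^{2} = 0^{2} = 0$)
$D{\left(U \right)} = U + U^{2} \left(-3 + U\right)$ ($D{\left(U \right)} = U + U \left(-3 + U\right) U = U + U^{2} \left(-3 + U\right)$)
$O = -8$ ($O = 8 \left(1 \left(1 + 1^{2} - 3\right) + 0\right) = 8 \left(1 \left(1 + 1 - 3\right) + 0\right) = 8 \left(1 \left(-1\right) + 0\right) = 8 \left(-1 + 0\right) = 8 \left(-1\right) = -8$)
$u O = 105 \left(-8\right) = -840$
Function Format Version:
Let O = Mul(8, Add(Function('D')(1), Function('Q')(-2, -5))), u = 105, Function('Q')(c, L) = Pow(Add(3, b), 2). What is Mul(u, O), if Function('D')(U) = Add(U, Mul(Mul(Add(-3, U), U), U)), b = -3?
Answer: -840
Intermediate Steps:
Function('Q')(c, L) = 0 (Function('Q')(c, L) = Pow(Add(3, -3), 2) = Pow(0, 2) = 0)
Function('D')(U) = Add(U, Mul(Pow(U, 2), Add(-3, U))) (Function('D')(U) = Add(U, Mul(Mul(U, Add(-3, U)), U)) = Add(U, Mul(Pow(U, 2), Add(-3, U))))
O = -8 (O = Mul(8, Add(Mul(1, Add(1, Pow(1, 2), Mul(-3, 1))), 0)) = Mul(8, Add(Mul(1, Add(1, 1, -3)), 0)) = Mul(8, Add(Mul(1, -1), 0)) = Mul(8, Add(-1, 0)) = Mul(8, -1) = -8)
Mul(u, O) = Mul(105, -8) = -840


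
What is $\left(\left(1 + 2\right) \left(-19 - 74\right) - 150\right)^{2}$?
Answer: $184041$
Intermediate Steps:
$\left(\left(1 + 2\right) \left(-19 - 74\right) - 150\right)^{2} = \left(3 \left(-93\right) - 150\right)^{2} = \left(-279 - 150\right)^{2} = \left(-429\right)^{2} = 184041$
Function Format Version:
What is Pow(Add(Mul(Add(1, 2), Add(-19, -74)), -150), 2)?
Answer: 184041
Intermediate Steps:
Pow(Add(Mul(Add(1, 2), Add(-19, -74)), -150), 2) = Pow(Add(Mul(3, -93), -150), 2) = Pow(Add(-279, -150), 2) = Pow(-429, 2) = 184041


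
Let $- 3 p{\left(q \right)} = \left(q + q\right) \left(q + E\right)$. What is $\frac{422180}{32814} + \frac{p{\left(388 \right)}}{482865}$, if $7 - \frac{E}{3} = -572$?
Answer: $\frac{6193972790}{528157737} \approx 11.728$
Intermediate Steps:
$E = 1737$ ($E = 21 - -1716 = 21 + 1716 = 1737$)
$p{\left(q \right)} = - \frac{2 q \left(1737 + q\right)}{3}$ ($p{\left(q \right)} = - \frac{\left(q + q\right) \left(q + 1737\right)}{3} = - \frac{2 q \left(1737 + q\right)}{3}$)
$\frac{422180}{32814} + \frac{p{\left(388 \right)}}{482865} = \frac{422180}{32814} + \frac{\left(- \frac{2}{3}\right) 388 \left(1737 + 388\right)}{482865} = 422180 \cdot \frac{1}{32814} + \left(- \frac{2}{3}\right) 388 \cdot 2125 \cdot \frac{1}{482865} = \frac{211090}{16407} - \frac{329800}{289719} = \frac{6193972790}{528157737}$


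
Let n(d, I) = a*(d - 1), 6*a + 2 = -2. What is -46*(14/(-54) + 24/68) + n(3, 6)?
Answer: -2590/459 ≈ -5.6427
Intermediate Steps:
a = -⅔ (a = -⅓ + (⅙)*(-2) = -⅓ - ⅓ = -⅔ ≈ -0.66667)
n(d, I) = ⅔ - 2*d/3 (n(d, I) = -2*(d - 1)/3 = -2*(-1 + d)/3 = ⅔ - 2*d/3)
-46*(14/(-54) + 24/68) + n(3, 6) = -46*(14/(-54) + 24/68) + (⅔ - ⅔*3) = -46*(14*(-1/54) + 24*(1/68)) + (⅔ - 2) = -46*(-7/27 + 6/17) - 4/3 = -46*43/459 - 4/3 = -1978/459 - 4/3 = -2590/459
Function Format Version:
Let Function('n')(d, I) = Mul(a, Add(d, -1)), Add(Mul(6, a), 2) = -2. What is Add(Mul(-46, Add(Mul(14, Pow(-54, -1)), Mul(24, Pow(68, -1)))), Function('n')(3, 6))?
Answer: Rational(-2590, 459) ≈ -5.6427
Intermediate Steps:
a = Rational(-2, 3) (a = Add(Rational(-1, 3), Mul(Rational(1, 6), -2)) = Add(Rational(-1, 3), Rational(-1, 3)) = Rational(-2, 3) ≈ -0.66667)
Function('n')(d, I) = Add(Rational(2, 3), Mul(Rational(-2, 3), d)) (Function('n')(d, I) = Mul(Rational(-2, 3), Add(d, -1)) = Mul(Rational(-2, 3), Add(-1, d)) = Add(Rational(2, 3), Mul(Rational(-2, 3), d)))
Add(Mul(-46, Add(Mul(14, Pow(-54, -1)), Mul(24, Pow(68, -1)))), Function('n')(3, 6)) = Add(Mul(-46, Add(Mul(14, Pow(-54, -1)), Mul(24, Pow(68, -1)))), Add(Rational(2, 3), Mul(Rational(-2, 3), 3))) = Add(Mul(-46, Add(Mul(14, Rational(-1, 54)), Mul(24, Rational(1, 68)))), Add(Rational(2, 3), -2)) = Add(Mul(-46, Add(Rational(-7, 27), Rational(6, 17))), Rational(-4, 3)) = Add(Mul(-46, Rational(43, 459)), Rational(-4, 3)) = Add(Rational(-1978, 459), Rational(-4, 3)) = Rational(-2590, 459)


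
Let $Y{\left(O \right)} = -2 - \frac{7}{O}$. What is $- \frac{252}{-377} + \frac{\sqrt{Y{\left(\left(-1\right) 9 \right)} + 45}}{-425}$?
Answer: $\frac{252}{377} - \frac{\sqrt{394}}{1275} \approx 0.65287$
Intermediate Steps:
$Y{\left(O \right)} = -2 - \frac{7}{O}$
$- \frac{252}{-377} + \frac{\sqrt{Y{\left(\left(-1\right) 9 \right)} + 45}}{-425} = - \frac{252}{-377} + \frac{\sqrt{\left(-2 - \frac{7}{\left(-1\right) 9}\right) + 45}}{-425} = \left(-252\right) \left(- \frac{1}{377}\right) + \sqrt{\left(-2 - \frac{7}{-9}\right) + 45} \left(- \frac{1}{425}\right) = \frac{252}{377} + \sqrt{\left(-2 - - \frac{7}{9}\right) + 45} \left(- \frac{1}{425}\right) = \frac{252}{377} + \sqrt{\left(-2 + \frac{7}{9}\right) + 45} \left(- \frac{1}{425}\right) = \frac{252}{377} + \sqrt{- \frac{11}{9} + 45} \left(- \frac{1}{425}\right) = \frac{252}{377} + \sqrt{\frac{394}{9}} \left(- \frac{1}{425}\right) = \frac{252}{377} + \frac{\sqrt{394}}{3} \left(- \frac{1}{425}\right) = \frac{252}{377} - \frac{\sqrt{394}}{1275}$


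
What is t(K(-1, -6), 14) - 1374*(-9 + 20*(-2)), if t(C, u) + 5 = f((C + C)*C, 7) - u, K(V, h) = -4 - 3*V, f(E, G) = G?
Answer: 67314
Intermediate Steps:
t(C, u) = 2 - u (t(C, u) = -5 + (7 - u) = 2 - u)
t(K(-1, -6), 14) - 1374*(-9 + 20*(-2)) = (2 - 1*14) - 1374*(-9 + 20*(-2)) = (2 - 14) - 1374*(-9 - 40) = -12 - 1374*(-49) = -12 + 67326 = 67314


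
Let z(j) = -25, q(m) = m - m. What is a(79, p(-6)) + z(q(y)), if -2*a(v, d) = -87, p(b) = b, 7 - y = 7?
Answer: 37/2 ≈ 18.500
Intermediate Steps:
y = 0 (y = 7 - 1*7 = 7 - 7 = 0)
q(m) = 0
a(v, d) = 87/2 (a(v, d) = -½*(-87) = 87/2)
a(79, p(-6)) + z(q(y)) = 87/2 - 25 = 37/2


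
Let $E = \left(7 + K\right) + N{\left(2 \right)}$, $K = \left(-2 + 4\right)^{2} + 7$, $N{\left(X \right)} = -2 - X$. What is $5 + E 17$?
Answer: $243$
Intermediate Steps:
$K = 11$ ($K = 2^{2} + 7 = 4 + 7 = 11$)
$E = 14$ ($E = \left(7 + 11\right) - 4 = 18 - 4 = 14$)
$5 + E 17 = 5 + 14 \cdot 17 = 5 + 238 = 243$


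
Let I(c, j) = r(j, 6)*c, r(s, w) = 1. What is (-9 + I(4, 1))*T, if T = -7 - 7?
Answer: 70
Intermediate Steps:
T = -14
I(c, j) = c (I(c, j) = 1*c = c)
(-9 + I(4, 1))*T = (-9 + 4)*(-14) = -5*(-14) = 70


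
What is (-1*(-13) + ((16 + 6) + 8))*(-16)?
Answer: -688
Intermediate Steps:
(-1*(-13) + ((16 + 6) + 8))*(-16) = (13 + (22 + 8))*(-16) = (13 + 30)*(-16) = 43*(-16) = -688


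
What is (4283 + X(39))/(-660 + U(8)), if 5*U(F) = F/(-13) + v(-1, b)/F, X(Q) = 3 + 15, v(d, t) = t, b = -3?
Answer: -2236520/343303 ≈ -6.5147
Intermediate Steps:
X(Q) = 18
U(F) = -3/(5*F) - F/65 (U(F) = (F/(-13) - 3/F)/5 = (F*(-1/13) - 3/F)/5 = (-F/13 - 3/F)/5 = (-3/F - F/13)/5 = -3/(5*F) - F/65)
(4283 + X(39))/(-660 + U(8)) = (4283 + 18)/(-660 + (1/65)*(-39 - 1*8²)/8) = 4301/(-660 + (1/65)*(⅛)*(-39 - 1*64)) = 4301/(-660 + (1/65)*(⅛)*(-39 - 64)) = 4301/(-660 + (1/65)*(⅛)*(-103)) = 4301/(-660 - 103/520) = 4301/(-343303/520) = 4301*(-520/343303) = -2236520/343303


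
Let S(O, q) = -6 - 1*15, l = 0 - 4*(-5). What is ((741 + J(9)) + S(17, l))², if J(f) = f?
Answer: 531441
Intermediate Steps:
l = 20 (l = 0 + 20 = 20)
S(O, q) = -21 (S(O, q) = -6 - 15 = -21)
((741 + J(9)) + S(17, l))² = ((741 + 9) - 21)² = (750 - 21)² = 729² = 531441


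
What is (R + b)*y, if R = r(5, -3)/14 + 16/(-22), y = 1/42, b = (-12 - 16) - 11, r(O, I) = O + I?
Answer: -508/539 ≈ -0.94249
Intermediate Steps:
r(O, I) = I + O
b = -39 (b = -28 - 11 = -39)
y = 1/42 ≈ 0.023810
R = -45/77 (R = (-3 + 5)/14 + 16/(-22) = 2*(1/14) + 16*(-1/22) = 1/7 - 8/11 = -45/77 ≈ -0.58442)
(R + b)*y = (-45/77 - 39)*(1/42) = -3048/77*1/42 = -508/539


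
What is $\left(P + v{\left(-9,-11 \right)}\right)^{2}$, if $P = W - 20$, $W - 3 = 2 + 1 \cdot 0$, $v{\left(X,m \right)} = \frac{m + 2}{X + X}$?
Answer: $\frac{841}{4} \approx 210.25$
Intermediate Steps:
$v{\left(X,m \right)} = \frac{2 + m}{2 X}$
$W = 5$ ($W = 3 + \left(2 + 1 \cdot 0\right) = 3 + \left(2 + 0\right) = 3 + 2 = 5$)
$P = -15$ ($P = 5 - 20 = -15$)
$\left(P + v{\left(-9,-11 \right)}\right)^{2} = \left(-15 + \frac{2 - 11}{2 \left(-9\right)}\right)^{2} = \left(-15 + \frac{1}{2} \left(- \frac{1}{9}\right) \left(-9\right)\right)^{2} = \left(-15 + \frac{1}{2}\right)^{2} = \left(- \frac{29}{2}\right)^{2} = \frac{841}{4}$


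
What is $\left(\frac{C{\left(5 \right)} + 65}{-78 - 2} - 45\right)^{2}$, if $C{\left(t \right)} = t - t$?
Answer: $\frac{537289}{256} \approx 2098.8$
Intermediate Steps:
$C{\left(t \right)} = 0$
$\left(\frac{C{\left(5 \right)} + 65}{-78 - 2} - 45\right)^{2} = \left(\frac{0 + 65}{-78 - 2} - 45\right)^{2} = \left(\frac{65}{-80} - 45\right)^{2} = \left(65 \left(- \frac{1}{80}\right) - 45\right)^{2} = \left(- \frac{13}{16} - 45\right)^{2} = \left(- \frac{733}{16}\right)^{2} = \frac{537289}{256}$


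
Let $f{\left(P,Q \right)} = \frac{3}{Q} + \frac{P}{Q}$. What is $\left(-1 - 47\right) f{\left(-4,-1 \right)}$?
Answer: $-48$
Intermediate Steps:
$\left(-1 - 47\right) f{\left(-4,-1 \right)} = \left(-1 - 47\right) \frac{3 - 4}{-1} = - 48 \left(\left(-1\right) \left(-1\right)\right) = \left(-48\right) 1 = -48$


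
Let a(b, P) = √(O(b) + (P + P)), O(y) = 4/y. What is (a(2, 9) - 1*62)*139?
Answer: -8618 + 278*√5 ≈ -7996.4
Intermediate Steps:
a(b, P) = √(2*P + 4/b) (a(b, P) = √(4/b + (P + P)) = √(4/b + 2*P) = √(2*P + 4/b))
(a(2, 9) - 1*62)*139 = (√(2*9 + 4/2) - 1*62)*139 = (√(18 + 4*(½)) - 62)*139 = (√(18 + 2) - 62)*139 = (√20 - 62)*139 = (2*√5 - 62)*139 = (-62 + 2*√5)*139 = -8618 + 278*√5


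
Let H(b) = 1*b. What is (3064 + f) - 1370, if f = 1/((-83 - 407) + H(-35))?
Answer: 889349/525 ≈ 1694.0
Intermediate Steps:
H(b) = b
f = -1/525 (f = 1/((-83 - 407) - 35) = 1/(-490 - 35) = 1/(-525) = -1/525 ≈ -0.0019048)
(3064 + f) - 1370 = (3064 - 1/525) - 1370 = 1608599/525 - 1370 = 889349/525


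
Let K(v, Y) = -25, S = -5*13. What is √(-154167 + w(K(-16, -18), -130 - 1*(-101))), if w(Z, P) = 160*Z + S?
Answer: 2*I*√39558 ≈ 397.78*I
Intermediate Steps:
S = -65
w(Z, P) = -65 + 160*Z (w(Z, P) = 160*Z - 65 = -65 + 160*Z)
√(-154167 + w(K(-16, -18), -130 - 1*(-101))) = √(-154167 + (-65 + 160*(-25))) = √(-154167 + (-65 - 4000)) = √(-154167 - 4065) = √(-158232) = 2*I*√39558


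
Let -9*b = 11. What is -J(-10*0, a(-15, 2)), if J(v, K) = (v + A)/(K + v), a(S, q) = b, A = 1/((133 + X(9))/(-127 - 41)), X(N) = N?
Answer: -756/781 ≈ -0.96799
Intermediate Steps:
b = -11/9 (b = -⅑*11 = -11/9 ≈ -1.2222)
A = -84/71 (A = 1/((133 + 9)/(-127 - 41)) = 1/(142/(-168)) = 1/(142*(-1/168)) = 1/(-71/84) = -84/71 ≈ -1.1831)
a(S, q) = -11/9
J(v, K) = (-84/71 + v)/(K + v) (J(v, K) = (v - 84/71)/(K + v) = (-84/71 + v)/(K + v))
-J(-10*0, a(-15, 2)) = -(-84/71 - 10*0)/(-11/9 - 10*0) = -(-84/71 + 0)/(-11/9 + 0) = -(-84)/((-11/9)*71) = -(-9)*(-84)/(11*71) = -1*756/781 = -756/781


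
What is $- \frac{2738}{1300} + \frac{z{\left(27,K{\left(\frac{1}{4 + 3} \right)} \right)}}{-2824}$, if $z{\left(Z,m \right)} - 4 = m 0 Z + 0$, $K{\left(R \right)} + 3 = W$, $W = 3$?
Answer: $- \frac{241791}{114725} \approx -2.1076$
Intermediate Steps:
$K{\left(R \right)} = 0$ ($K{\left(R \right)} = -3 + 3 = 0$)
$z{\left(Z,m \right)} = 4$ ($z{\left(Z,m \right)} = 4 + \left(m 0 Z + 0\right) = 4 + \left(0 Z + 0\right) = 4 + \left(0 + 0\right) = 4 + 0 = 4$)
$- \frac{2738}{1300} + \frac{z{\left(27,K{\left(\frac{1}{4 + 3} \right)} \right)}}{-2824} = - \frac{2738}{1300} + \frac{4}{-2824} = \left(-2738\right) \frac{1}{1300} + 4 \left(- \frac{1}{2824}\right) = - \frac{1369}{650} - \frac{1}{706} = - \frac{241791}{114725}$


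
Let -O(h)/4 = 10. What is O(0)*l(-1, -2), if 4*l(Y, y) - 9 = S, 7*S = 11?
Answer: -740/7 ≈ -105.71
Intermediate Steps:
S = 11/7 (S = (⅐)*11 = 11/7 ≈ 1.5714)
l(Y, y) = 37/14 (l(Y, y) = 9/4 + (¼)*(11/7) = 9/4 + 11/28 = 37/14)
O(h) = -40 (O(h) = -4*10 = -40)
O(0)*l(-1, -2) = -40*37/14 = -740/7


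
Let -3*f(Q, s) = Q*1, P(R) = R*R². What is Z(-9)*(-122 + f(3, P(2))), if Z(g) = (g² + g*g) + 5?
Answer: -20541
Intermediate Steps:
P(R) = R³
Z(g) = 5 + 2*g² (Z(g) = (g² + g²) + 5 = 2*g² + 5 = 5 + 2*g²)
f(Q, s) = -Q/3
Z(-9)*(-122 + f(3, P(2))) = (5 + 2*(-9)²)*(-122 - ⅓*3) = (5 + 2*81)*(-122 - 1) = (5 + 162)*(-123) = 167*(-123) = -20541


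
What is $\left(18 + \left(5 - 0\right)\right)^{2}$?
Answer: $529$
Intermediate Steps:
$\left(18 + \left(5 - 0\right)\right)^{2} = \left(18 + \left(5 + 0\right)\right)^{2} = \left(18 + 5\right)^{2} = 23^{2} = 529$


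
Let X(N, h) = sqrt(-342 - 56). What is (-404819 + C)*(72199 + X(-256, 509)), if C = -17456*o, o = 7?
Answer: -38049667189 - 527011*I*sqrt(398) ≈ -3.805e+10 - 1.0514e+7*I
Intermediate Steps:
C = -122192 (C = -17456*7 = -122192)
X(N, h) = I*sqrt(398) (X(N, h) = sqrt(-398) = I*sqrt(398))
(-404819 + C)*(72199 + X(-256, 509)) = (-404819 - 122192)*(72199 + I*sqrt(398)) = -527011*(72199 + I*sqrt(398)) = -38049667189 - 527011*I*sqrt(398)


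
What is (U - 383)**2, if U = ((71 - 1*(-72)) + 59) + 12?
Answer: 28561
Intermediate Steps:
U = 214 (U = ((71 + 72) + 59) + 12 = (143 + 59) + 12 = 202 + 12 = 214)
(U - 383)**2 = (214 - 383)**2 = (-169)**2 = 28561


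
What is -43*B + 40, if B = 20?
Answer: -820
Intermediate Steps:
-43*B + 40 = -43*20 + 40 = -860 + 40 = -820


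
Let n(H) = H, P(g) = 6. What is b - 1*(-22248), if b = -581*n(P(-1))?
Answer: 18762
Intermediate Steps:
b = -3486 (b = -581*6 = -3486)
b - 1*(-22248) = -3486 - 1*(-22248) = -3486 + 22248 = 18762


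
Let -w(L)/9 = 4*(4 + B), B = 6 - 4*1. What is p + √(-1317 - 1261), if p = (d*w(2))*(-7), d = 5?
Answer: 7560 + I*√2578 ≈ 7560.0 + 50.774*I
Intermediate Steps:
B = 2 (B = 6 - 4 = 2)
w(L) = -216 (w(L) = -36*(4 + 2) = -36*6 = -9*24 = -216)
p = 7560 (p = (5*(-216))*(-7) = -1080*(-7) = 7560)
p + √(-1317 - 1261) = 7560 + √(-1317 - 1261) = 7560 + √(-2578) = 7560 + I*√2578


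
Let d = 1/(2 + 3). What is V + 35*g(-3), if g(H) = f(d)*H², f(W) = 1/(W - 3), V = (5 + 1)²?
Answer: -153/2 ≈ -76.500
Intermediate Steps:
V = 36 (V = 6² = 36)
d = ⅕ (d = 1/5 = ⅕ ≈ 0.20000)
f(W) = 1/(-3 + W)
g(H) = -5*H²/14 (g(H) = H²/(-3 + ⅕) = H²/(-14/5) = -5*H²/14)
V + 35*g(-3) = 36 + 35*(-5/14*(-3)²) = 36 + 35*(-5/14*9) = 36 + 35*(-45/14) = 36 - 225/2 = -153/2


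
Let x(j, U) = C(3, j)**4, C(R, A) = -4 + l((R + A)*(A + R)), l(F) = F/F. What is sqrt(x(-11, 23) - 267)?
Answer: I*sqrt(186) ≈ 13.638*I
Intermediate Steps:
l(F) = 1
C(R, A) = -3 (C(R, A) = -4 + 1 = -3)
x(j, U) = 81 (x(j, U) = (-3)**4 = 81)
sqrt(x(-11, 23) - 267) = sqrt(81 - 267) = sqrt(-186) = I*sqrt(186)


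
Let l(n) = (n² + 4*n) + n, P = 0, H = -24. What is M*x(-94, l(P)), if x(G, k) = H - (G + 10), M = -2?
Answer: -120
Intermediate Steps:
l(n) = n² + 5*n
x(G, k) = -34 - G (x(G, k) = -24 - (G + 10) = -24 - (10 + G) = -24 + (-10 - G) = -34 - G)
M*x(-94, l(P)) = -2*(-34 - 1*(-94)) = -2*(-34 + 94) = -2*60 = -120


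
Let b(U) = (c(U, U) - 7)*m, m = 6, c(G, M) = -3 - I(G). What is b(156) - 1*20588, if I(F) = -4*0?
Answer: -20648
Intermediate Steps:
I(F) = 0
c(G, M) = -3 (c(G, M) = -3 - 1*0 = -3 + 0 = -3)
b(U) = -60 (b(U) = (-3 - 7)*6 = -10*6 = -60)
b(156) - 1*20588 = -60 - 1*20588 = -60 - 20588 = -20648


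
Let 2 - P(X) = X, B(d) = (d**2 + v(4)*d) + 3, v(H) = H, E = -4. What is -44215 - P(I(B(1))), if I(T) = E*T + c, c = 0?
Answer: -44249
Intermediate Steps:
B(d) = 3 + d**2 + 4*d (B(d) = (d**2 + 4*d) + 3 = 3 + d**2 + 4*d)
I(T) = -4*T (I(T) = -4*T + 0 = -4*T)
P(X) = 2 - X
-44215 - P(I(B(1))) = -44215 - (2 - (-4)*(3 + 1**2 + 4*1)) = -44215 - (2 - (-4)*(3 + 1 + 4)) = -44215 - (2 - (-4)*8) = -44215 - (2 - 1*(-32)) = -44215 - (2 + 32) = -44215 - 1*34 = -44215 - 34 = -44249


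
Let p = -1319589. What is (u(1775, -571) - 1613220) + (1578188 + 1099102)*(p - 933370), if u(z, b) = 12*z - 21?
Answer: -6031826193051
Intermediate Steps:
u(z, b) = -21 + 12*z
(u(1775, -571) - 1613220) + (1578188 + 1099102)*(p - 933370) = ((-21 + 12*1775) - 1613220) + (1578188 + 1099102)*(-1319589 - 933370) = ((-21 + 21300) - 1613220) + 2677290*(-2252959) = (21279 - 1613220) - 6031824601110 = -1591941 - 6031824601110 = -6031826193051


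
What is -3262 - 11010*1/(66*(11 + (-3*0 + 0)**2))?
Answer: -396537/121 ≈ -3277.2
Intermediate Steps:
-3262 - 11010*1/(66*(11 + (-3*0 + 0)**2)) = -3262 - 11010*1/(66*(11 + (0 + 0)**2)) = -3262 - 11010*1/(66*(11 + 0**2)) = -3262 - 11010*1/(66*(11 + 0)) = -3262 - 11010/(66*11) = -3262 - 11010/726 = -3262 - 11010*1/726 = -3262 - 1835/121 = -396537/121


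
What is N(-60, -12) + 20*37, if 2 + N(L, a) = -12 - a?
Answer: 738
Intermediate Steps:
N(L, a) = -14 - a (N(L, a) = -2 + (-12 - a) = -14 - a)
N(-60, -12) + 20*37 = (-14 - 1*(-12)) + 20*37 = (-14 + 12) + 740 = -2 + 740 = 738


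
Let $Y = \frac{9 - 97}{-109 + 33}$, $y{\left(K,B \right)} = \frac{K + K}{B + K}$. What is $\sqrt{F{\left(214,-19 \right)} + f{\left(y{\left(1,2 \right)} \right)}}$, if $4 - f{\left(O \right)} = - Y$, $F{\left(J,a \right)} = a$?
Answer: $\frac{i \sqrt{4997}}{19} \approx 3.7205 i$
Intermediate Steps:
$y{\left(K,B \right)} = \frac{2 K}{B + K}$
$Y = \frac{22}{19}$ ($Y = - \frac{88}{-76} = \left(-88\right) \left(- \frac{1}{76}\right) = \frac{22}{19} \approx 1.1579$)
$f{\left(O \right)} = \frac{98}{19}$ ($f{\left(O \right)} = 4 - \left(-1\right) \frac{22}{19} = 4 - - \frac{22}{19} = 4 + \frac{22}{19} = \frac{98}{19}$)
$\sqrt{F{\left(214,-19 \right)} + f{\left(y{\left(1,2 \right)} \right)}} = \sqrt{-19 + \frac{98}{19}} = \sqrt{- \frac{263}{19}} = \frac{i \sqrt{4997}}{19}$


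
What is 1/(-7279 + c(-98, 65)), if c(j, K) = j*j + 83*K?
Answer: 1/7720 ≈ 0.00012953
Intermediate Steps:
c(j, K) = j² + 83*K
1/(-7279 + c(-98, 65)) = 1/(-7279 + ((-98)² + 83*65)) = 1/(-7279 + (9604 + 5395)) = 1/(-7279 + 14999) = 1/7720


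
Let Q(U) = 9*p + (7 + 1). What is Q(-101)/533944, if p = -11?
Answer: -91/533944 ≈ -0.00017043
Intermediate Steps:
Q(U) = -91 (Q(U) = 9*(-11) + (7 + 1) = -99 + 8 = -91)
Q(-101)/533944 = -91/533944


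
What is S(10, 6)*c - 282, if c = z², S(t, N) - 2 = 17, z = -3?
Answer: -111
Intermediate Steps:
S(t, N) = 19 (S(t, N) = 2 + 17 = 19)
c = 9 (c = (-3)² = 9)
S(10, 6)*c - 282 = 19*9 - 282 = 171 - 282 = -111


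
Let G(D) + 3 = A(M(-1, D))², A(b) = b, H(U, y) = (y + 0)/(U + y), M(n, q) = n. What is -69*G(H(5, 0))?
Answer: 138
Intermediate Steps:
H(U, y) = y/(U + y)
G(D) = -2 (G(D) = -3 + (-1)² = -3 + 1 = -2)
-69*G(H(5, 0)) = -69*(-2) = 138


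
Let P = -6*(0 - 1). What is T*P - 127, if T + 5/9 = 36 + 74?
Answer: 1589/3 ≈ 529.67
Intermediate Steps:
P = 6 (P = -6*(-1) = 6)
T = 985/9 (T = -5/9 + (36 + 74) = -5/9 + 110 = 985/9 ≈ 109.44)
T*P - 127 = (985/9)*6 - 127 = 1970/3 - 127 = 1589/3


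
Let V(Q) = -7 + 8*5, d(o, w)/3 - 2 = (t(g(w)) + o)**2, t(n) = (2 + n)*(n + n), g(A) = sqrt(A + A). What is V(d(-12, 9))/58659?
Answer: 11/19553 ≈ 0.00056257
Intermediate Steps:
g(A) = sqrt(2)*sqrt(A) (g(A) = sqrt(2*A) = sqrt(2)*sqrt(A))
t(n) = 2*n*(2 + n) (t(n) = (2 + n)*(2*n) = 2*n*(2 + n))
d(o, w) = 6 + 3*(o + 2*sqrt(2)*sqrt(w)*(2 + sqrt(2)*sqrt(w)))**2 (d(o, w) = 6 + 3*(2*(sqrt(2)*sqrt(w))*(2 + sqrt(2)*sqrt(w)) + o)**2 = 6 + 3*(2*sqrt(2)*sqrt(w)*(2 + sqrt(2)*sqrt(w)) + o)**2 = 6 + 3*(o + 2*sqrt(2)*sqrt(w)*(2 + sqrt(2)*sqrt(w)))**2)
V(Q) = 33 (V(Q) = -7 + 40 = 33)
V(d(-12, 9))/58659 = 33/58659 = 33*(1/58659) = 11/19553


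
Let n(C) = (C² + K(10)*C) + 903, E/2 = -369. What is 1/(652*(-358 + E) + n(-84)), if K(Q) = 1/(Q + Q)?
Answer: -5/3533186 ≈ -1.4152e-6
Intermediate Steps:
E = -738 (E = 2*(-369) = -738)
K(Q) = 1/(2*Q)
n(C) = 903 + C² + C/20 (n(C) = (C² + ((½)/10)*C) + 903 = (C² + ((½)*(⅒))*C) + 903 = (C² + C/20) + 903 = 903 + C² + C/20)
1/(652*(-358 + E) + n(-84)) = 1/(652*(-358 - 738) + (903 + (-84)² + (1/20)*(-84))) = 1/(652*(-1096) + (903 + 7056 - 21/5)) = 1/(-714592 + 39774/5) = 1/(-3533186/5) = -5/3533186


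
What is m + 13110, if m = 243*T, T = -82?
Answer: -6816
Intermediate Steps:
m = -19926 (m = 243*(-82) = -19926)
m + 13110 = -19926 + 13110 = -6816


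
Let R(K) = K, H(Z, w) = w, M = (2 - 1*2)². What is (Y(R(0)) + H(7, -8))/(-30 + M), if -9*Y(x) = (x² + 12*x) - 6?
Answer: 11/45 ≈ 0.24444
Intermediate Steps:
M = 0 (M = (2 - 2)² = 0² = 0)
Y(x) = ⅔ - 4*x/3 - x²/9 (Y(x) = -((x² + 12*x) - 6)/9 = -(-6 + x² + 12*x)/9 = ⅔ - 4*x/3 - x²/9)
(Y(R(0)) + H(7, -8))/(-30 + M) = ((⅔ - 4/3*0 - ⅑*0²) - 8)/(-30 + 0) = ((⅔ + 0 - ⅑*0) - 8)/(-30) = ((⅔ + 0 + 0) - 8)*(-1/30) = (⅔ - 8)*(-1/30) = -22/3*(-1/30) = 11/45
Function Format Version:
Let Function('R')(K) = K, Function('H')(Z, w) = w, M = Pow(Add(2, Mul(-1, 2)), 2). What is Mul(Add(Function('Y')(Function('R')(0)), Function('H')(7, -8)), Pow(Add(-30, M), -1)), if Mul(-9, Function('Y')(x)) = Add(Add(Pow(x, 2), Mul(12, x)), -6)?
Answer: Rational(11, 45) ≈ 0.24444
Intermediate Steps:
M = 0 (M = Pow(Add(2, -2), 2) = Pow(0, 2) = 0)
Function('Y')(x) = Add(Rational(2, 3), Mul(Rational(-4, 3), x), Mul(Rational(-1, 9), Pow(x, 2))) (Function('Y')(x) = Mul(Rational(-1, 9), Add(Add(Pow(x, 2), Mul(12, x)), -6)) = Mul(Rational(-1, 9), Add(-6, Pow(x, 2), Mul(12, x))) = Add(Rational(2, 3), Mul(Rational(-4, 3), x), Mul(Rational(-1, 9), Pow(x, 2))))
Mul(Add(Function('Y')(Function('R')(0)), Function('H')(7, -8)), Pow(Add(-30, M), -1)) = Mul(Add(Add(Rational(2, 3), Mul(Rational(-4, 3), 0), Mul(Rational(-1, 9), Pow(0, 2))), -8), Pow(Add(-30, 0), -1)) = Mul(Add(Add(Rational(2, 3), 0, Mul(Rational(-1, 9), 0)), -8), Pow(-30, -1)) = Mul(Add(Add(Rational(2, 3), 0, 0), -8), Rational(-1, 30)) = Mul(Add(Rational(2, 3), -8), Rational(-1, 30)) = Mul(Rational(-22, 3), Rational(-1, 30)) = Rational(11, 45)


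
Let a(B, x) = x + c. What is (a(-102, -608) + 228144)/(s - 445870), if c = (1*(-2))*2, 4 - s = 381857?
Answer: -227532/827723 ≈ -0.27489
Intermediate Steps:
s = -381853 (s = 4 - 1*381857 = 4 - 381857 = -381853)
c = -4 (c = -2*2 = -4)
a(B, x) = -4 + x (a(B, x) = x - 4 = -4 + x)
(a(-102, -608) + 228144)/(s - 445870) = ((-4 - 608) + 228144)/(-381853 - 445870) = (-612 + 228144)/(-827723) = 227532*(-1/827723) = -227532/827723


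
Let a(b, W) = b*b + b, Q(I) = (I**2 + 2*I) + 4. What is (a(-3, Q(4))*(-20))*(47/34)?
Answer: -2820/17 ≈ -165.88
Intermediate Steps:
Q(I) = 4 + I**2 + 2*I
a(b, W) = b + b**2 (a(b, W) = b**2 + b = b + b**2)
(a(-3, Q(4))*(-20))*(47/34) = (-3*(1 - 3)*(-20))*(47/34) = (-3*(-2)*(-20))*(47*(1/34)) = (6*(-20))*(47/34) = -120*47/34 = -2820/17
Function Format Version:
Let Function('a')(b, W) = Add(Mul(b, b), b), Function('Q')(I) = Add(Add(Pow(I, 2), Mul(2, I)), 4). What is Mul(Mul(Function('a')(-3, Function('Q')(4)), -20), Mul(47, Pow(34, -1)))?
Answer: Rational(-2820, 17) ≈ -165.88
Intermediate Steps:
Function('Q')(I) = Add(4, Pow(I, 2), Mul(2, I))
Function('a')(b, W) = Add(b, Pow(b, 2)) (Function('a')(b, W) = Add(Pow(b, 2), b) = Add(b, Pow(b, 2)))
Mul(Mul(Function('a')(-3, Function('Q')(4)), -20), Mul(47, Pow(34, -1))) = Mul(Mul(Mul(-3, Add(1, -3)), -20), Mul(47, Pow(34, -1))) = Mul(Mul(Mul(-3, -2), -20), Mul(47, Rational(1, 34))) = Mul(Mul(6, -20), Rational(47, 34)) = Mul(-120, Rational(47, 34)) = Rational(-2820, 17)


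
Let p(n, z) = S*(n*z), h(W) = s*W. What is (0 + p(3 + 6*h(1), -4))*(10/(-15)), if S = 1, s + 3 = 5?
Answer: 40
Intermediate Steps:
s = 2 (s = -3 + 5 = 2)
h(W) = 2*W
p(n, z) = n*z (p(n, z) = 1*(n*z) = n*z)
(0 + p(3 + 6*h(1), -4))*(10/(-15)) = (0 + (3 + 6*(2*1))*(-4))*(10/(-15)) = (0 + (3 + 6*2)*(-4))*(10*(-1/15)) = (0 + (3 + 12)*(-4))*(-2/3) = (0 + 15*(-4))*(-2/3) = (0 - 60)*(-2/3) = -60*(-2/3) = 40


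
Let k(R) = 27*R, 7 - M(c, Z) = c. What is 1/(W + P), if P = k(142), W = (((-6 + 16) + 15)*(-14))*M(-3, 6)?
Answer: 1/334 ≈ 0.0029940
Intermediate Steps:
M(c, Z) = 7 - c
W = -3500 (W = (((-6 + 16) + 15)*(-14))*(7 - 1*(-3)) = ((10 + 15)*(-14))*(7 + 3) = (25*(-14))*10 = -350*10 = -3500)
P = 3834 (P = 27*142 = 3834)
1/(W + P) = 1/(-3500 + 3834) = 1/334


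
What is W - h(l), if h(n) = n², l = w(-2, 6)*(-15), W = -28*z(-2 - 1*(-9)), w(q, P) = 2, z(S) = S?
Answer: -1096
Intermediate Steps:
W = -196 (W = -28*(-2 - 1*(-9)) = -28*(-2 + 9) = -28*7 = -196)
l = -30 (l = 2*(-15) = -30)
W - h(l) = -196 - 1*(-30)² = -196 - 1*900 = -196 - 900 = -1096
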